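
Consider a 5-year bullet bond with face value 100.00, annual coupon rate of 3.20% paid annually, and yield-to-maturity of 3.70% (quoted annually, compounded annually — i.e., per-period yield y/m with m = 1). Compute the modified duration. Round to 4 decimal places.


Coupon per period c = face * coupon_rate / m = 3.200000
Periods per year m = 1; per-period yield y/m = 0.037000
Number of cashflows N = 5
Cashflows (t years, CF_t, discount factor 1/(1+y/m)^(m*t), PV):
  t = 1.0000: CF_t = 3.200000, DF = 0.964320, PV = 3.085824
  t = 2.0000: CF_t = 3.200000, DF = 0.929913, PV = 2.975723
  t = 3.0000: CF_t = 3.200000, DF = 0.896734, PV = 2.869549
  t = 4.0000: CF_t = 3.200000, DF = 0.864739, PV = 2.767164
  t = 5.0000: CF_t = 103.200000, DF = 0.833885, PV = 86.056943
Price P = sum_t PV_t = 97.755204
First compute Macaulay numerator sum_t t * PV_t:
  t * PV_t at t = 1.0000: 3.085824
  t * PV_t at t = 2.0000: 5.951446
  t * PV_t at t = 3.0000: 8.608648
  t * PV_t at t = 4.0000: 11.068657
  t * PV_t at t = 5.0000: 430.284716
Macaulay duration D = 458.999291 / 97.755204 = 4.695395
Modified duration = D / (1 + y/m) = 4.695395 / (1 + 0.037000) = 4.527864

Answer: Modified duration = 4.5279


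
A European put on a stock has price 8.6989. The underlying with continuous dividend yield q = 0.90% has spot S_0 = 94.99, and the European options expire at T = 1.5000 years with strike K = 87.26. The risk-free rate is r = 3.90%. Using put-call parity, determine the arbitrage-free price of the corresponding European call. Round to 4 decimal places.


Answer: Call price = 20.1134

Derivation:
Put-call parity: C - P = S_0 * exp(-qT) - K * exp(-rT).
S_0 * exp(-qT) = 94.9900 * 0.98659072 = 93.71625214
K * exp(-rT) = 87.2600 * 0.94317824 = 82.30173326
C = P + S*exp(-qT) - K*exp(-rT)
C = 8.6989 + 93.71625214 - 82.30173326 = 20.1134


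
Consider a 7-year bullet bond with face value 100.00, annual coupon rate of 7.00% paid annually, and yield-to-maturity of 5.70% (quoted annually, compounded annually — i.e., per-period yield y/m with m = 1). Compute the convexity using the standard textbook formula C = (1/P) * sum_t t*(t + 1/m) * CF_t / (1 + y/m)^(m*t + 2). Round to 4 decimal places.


Answer: Convexity = 38.9341

Derivation:
Coupon per period c = face * coupon_rate / m = 7.000000
Periods per year m = 1; per-period yield y/m = 0.057000
Number of cashflows N = 7
Cashflows (t years, CF_t, discount factor 1/(1+y/m)^(m*t), PV):
  t = 1.0000: CF_t = 7.000000, DF = 0.946074, PV = 6.622517
  t = 2.0000: CF_t = 7.000000, DF = 0.895056, PV = 6.265389
  t = 3.0000: CF_t = 7.000000, DF = 0.846789, PV = 5.927521
  t = 4.0000: CF_t = 7.000000, DF = 0.801125, PV = 5.607872
  t = 5.0000: CF_t = 7.000000, DF = 0.757923, PV = 5.305461
  t = 6.0000: CF_t = 7.000000, DF = 0.717051, PV = 5.019357
  t = 7.0000: CF_t = 107.000000, DF = 0.678383, PV = 72.587003
Price P = sum_t PV_t = 107.335120
Convexity numerator sum_t t*(t + 1/m) * CF_t / (1+y/m)^(m*t + 2):
  t = 1.0000: term = 11.855041
  t = 2.0000: term = 33.647232
  t = 3.0000: term = 63.665529
  t = 4.0000: term = 100.387147
  t = 5.0000: term = 142.460474
  t = 6.0000: term = 188.689369
  t = 7.0000: term = 3638.286701
Convexity = (1/P) * sum = 4178.991492 / 107.335120 = 38.934055


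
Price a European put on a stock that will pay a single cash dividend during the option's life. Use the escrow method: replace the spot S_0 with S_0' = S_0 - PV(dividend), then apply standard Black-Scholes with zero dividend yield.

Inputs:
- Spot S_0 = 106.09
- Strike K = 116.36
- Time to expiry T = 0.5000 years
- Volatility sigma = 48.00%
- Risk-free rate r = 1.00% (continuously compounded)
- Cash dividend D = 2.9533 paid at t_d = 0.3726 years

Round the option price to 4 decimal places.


PV(D) = D * exp(-r * t_d) = 2.9533 * 0.99628093 = 2.94231648
S_0' = S_0 - PV(D) = 106.0900 - 2.94231648 = 103.14768352
d1 = (ln(S_0'/K) + (r + sigma^2/2)*T) / (sigma*sqrt(T)) = -0.17066921
d2 = d1 - sigma*sqrt(T) = -0.51008047
exp(-rT) = 0.99501248
N(-d1) = 0.56775806; N(-d2) = 0.69500246
P = K * exp(-rT) * N(-d2) - S_0' * N(-d1) = 116.3600 * 0.99501248 * 0.69500246 - 103.14768352 * 0.56775806 = 21.9042

Answer: Price = 21.9042


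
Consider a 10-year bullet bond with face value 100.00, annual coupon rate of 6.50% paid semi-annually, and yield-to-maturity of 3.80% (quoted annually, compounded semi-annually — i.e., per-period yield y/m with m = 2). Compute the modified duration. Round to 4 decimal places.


Answer: Modified duration = 7.6338

Derivation:
Coupon per period c = face * coupon_rate / m = 3.250000
Periods per year m = 2; per-period yield y/m = 0.019000
Number of cashflows N = 20
Cashflows (t years, CF_t, discount factor 1/(1+y/m)^(m*t), PV):
  t = 0.5000: CF_t = 3.250000, DF = 0.981354, PV = 3.189401
  t = 1.0000: CF_t = 3.250000, DF = 0.963056, PV = 3.129933
  t = 1.5000: CF_t = 3.250000, DF = 0.945099, PV = 3.071573
  t = 2.0000: CF_t = 3.250000, DF = 0.927477, PV = 3.014301
  t = 2.5000: CF_t = 3.250000, DF = 0.910184, PV = 2.958097
  t = 3.0000: CF_t = 3.250000, DF = 0.893213, PV = 2.902941
  t = 3.5000: CF_t = 3.250000, DF = 0.876558, PV = 2.848814
  t = 4.0000: CF_t = 3.250000, DF = 0.860214, PV = 2.795696
  t = 4.5000: CF_t = 3.250000, DF = 0.844175, PV = 2.743568
  t = 5.0000: CF_t = 3.250000, DF = 0.828434, PV = 2.692412
  t = 5.5000: CF_t = 3.250000, DF = 0.812988, PV = 2.642210
  t = 6.0000: CF_t = 3.250000, DF = 0.797829, PV = 2.592944
  t = 6.5000: CF_t = 3.250000, DF = 0.782953, PV = 2.544597
  t = 7.0000: CF_t = 3.250000, DF = 0.768354, PV = 2.497151
  t = 7.5000: CF_t = 3.250000, DF = 0.754028, PV = 2.450590
  t = 8.0000: CF_t = 3.250000, DF = 0.739968, PV = 2.404897
  t = 8.5000: CF_t = 3.250000, DF = 0.726171, PV = 2.360056
  t = 9.0000: CF_t = 3.250000, DF = 0.712631, PV = 2.316051
  t = 9.5000: CF_t = 3.250000, DF = 0.699343, PV = 2.272866
  t = 10.0000: CF_t = 103.250000, DF = 0.686304, PV = 70.860854
Price P = sum_t PV_t = 122.288950
First compute Macaulay numerator sum_t t * PV_t:
  t * PV_t at t = 0.5000: 1.594701
  t * PV_t at t = 1.0000: 3.129933
  t * PV_t at t = 1.5000: 4.607359
  t * PV_t at t = 2.0000: 6.028602
  t * PV_t at t = 2.5000: 7.395243
  t * PV_t at t = 3.0000: 8.708824
  t * PV_t at t = 3.5000: 9.970848
  t * PV_t at t = 4.0000: 11.182783
  t * PV_t at t = 4.5000: 12.346055
  t * PV_t at t = 5.0000: 13.462060
  t * PV_t at t = 5.5000: 14.532155
  t * PV_t at t = 6.0000: 15.557665
  t * PV_t at t = 6.5000: 16.539879
  t * PV_t at t = 7.0000: 17.480056
  t * PV_t at t = 7.5000: 18.379423
  t * PV_t at t = 8.0000: 19.239173
  t * PV_t at t = 8.5000: 20.060473
  t * PV_t at t = 9.0000: 20.844456
  t * PV_t at t = 9.5000: 21.592229
  t * PV_t at t = 10.0000: 708.608537
Macaulay duration D = 951.260452 / 122.288950 = 7.778793
Modified duration = D / (1 + y/m) = 7.778793 / (1 + 0.019000) = 7.633752


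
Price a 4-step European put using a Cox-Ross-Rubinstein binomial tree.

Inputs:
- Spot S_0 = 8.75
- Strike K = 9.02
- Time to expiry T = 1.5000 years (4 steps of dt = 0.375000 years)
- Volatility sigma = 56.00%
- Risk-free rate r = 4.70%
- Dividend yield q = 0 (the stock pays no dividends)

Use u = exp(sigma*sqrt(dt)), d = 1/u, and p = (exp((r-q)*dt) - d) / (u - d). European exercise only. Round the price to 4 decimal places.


Answer: Price = V(0,0) = 2.0392

Derivation:
dt = T/N = 0.375000
u = exp(sigma*sqrt(dt)) = 1.409068; d = 1/u = 0.709689
p = (exp((r-q)*dt) - d) / (u - d) = 0.440523
Discount per step: exp(-r*dt) = 0.982529
Stock lattice S(k, i) with i counting down-moves:
  k=0: S(0,0) = 8.7500
  k=1: S(1,0) = 12.3293; S(1,1) = 6.2098
  k=2: S(2,0) = 17.3729; S(2,1) = 8.7500; S(2,2) = 4.4070
  k=3: S(3,0) = 24.4796; S(3,1) = 12.3293; S(3,2) = 6.2098; S(3,3) = 3.1276
  k=4: S(4,0) = 34.4934; S(4,1) = 17.3729; S(4,2) = 8.7500; S(4,3) = 4.4070; S(4,4) = 2.2196
Terminal payoffs V(N, i) = max(K - S_T, 0):
  V(4,0) = 0.000000; V(4,1) = 0.000000; V(4,2) = 0.270000; V(4,3) = 4.612989; V(4,4) = 6.800372
Backward induction: V(k, i) = exp(-r*dt) * [p * V(k+1, i) + (1-p) * V(k+1, i+1)].
  V(3,0) = exp(-r*dt) * [p*0.000000 + (1-p)*0.000000] = 0.000000
  V(3,1) = exp(-r*dt) * [p*0.000000 + (1-p)*0.270000] = 0.148420
  V(3,2) = exp(-r*dt) * [p*0.270000 + (1-p)*4.612989] = 2.652637
  V(3,3) = exp(-r*dt) * [p*4.612989 + (1-p)*6.800372] = 5.734809
  V(2,0) = exp(-r*dt) * [p*0.000000 + (1-p)*0.148420] = 0.081587
  V(2,1) = exp(-r*dt) * [p*0.148420 + (1-p)*2.652637] = 1.522403
  V(2,2) = exp(-r*dt) * [p*2.652637 + (1-p)*5.734809] = 4.300573
  V(1,0) = exp(-r*dt) * [p*0.081587 + (1-p)*1.522403] = 0.872182
  V(1,1) = exp(-r*dt) * [p*1.522403 + (1-p)*4.300573] = 3.022974
  V(0,0) = exp(-r*dt) * [p*0.872182 + (1-p)*3.022974] = 2.039242


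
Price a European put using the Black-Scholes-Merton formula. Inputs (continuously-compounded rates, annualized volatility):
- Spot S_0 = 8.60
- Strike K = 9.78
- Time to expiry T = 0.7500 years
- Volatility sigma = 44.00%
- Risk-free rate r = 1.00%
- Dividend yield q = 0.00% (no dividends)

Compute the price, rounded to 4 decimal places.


Answer: Price = 2.0049

Derivation:
d1 = (ln(S/K) + (r - q + 0.5*sigma^2) * T) / (sigma * sqrt(T)) = -0.12721987
d2 = d1 - sigma * sqrt(T) = -0.50827105
exp(-rT) = 0.99252805; exp(-qT) = 1.00000000
P = K * exp(-rT) * N(-d2) - S_0 * exp(-qT) * N(-d1)
N(-d1) = 0.55061681; N(-d2) = 0.69436836
P = 9.7800 * 0.99252805 * 0.69436836 - 8.6000 * 1.00000000 * 0.55061681 = 2.0049


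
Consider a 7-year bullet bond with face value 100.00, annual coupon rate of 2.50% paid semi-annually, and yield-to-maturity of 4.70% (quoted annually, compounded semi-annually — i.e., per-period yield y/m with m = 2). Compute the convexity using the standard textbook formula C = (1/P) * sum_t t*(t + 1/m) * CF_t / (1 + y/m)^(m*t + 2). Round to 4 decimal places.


Coupon per period c = face * coupon_rate / m = 1.250000
Periods per year m = 2; per-period yield y/m = 0.023500
Number of cashflows N = 14
Cashflows (t years, CF_t, discount factor 1/(1+y/m)^(m*t), PV):
  t = 0.5000: CF_t = 1.250000, DF = 0.977040, PV = 1.221299
  t = 1.0000: CF_t = 1.250000, DF = 0.954606, PV = 1.193258
  t = 1.5000: CF_t = 1.250000, DF = 0.932688, PV = 1.165860
  t = 2.0000: CF_t = 1.250000, DF = 0.911273, PV = 1.139092
  t = 2.5000: CF_t = 1.250000, DF = 0.890350, PV = 1.112938
  t = 3.0000: CF_t = 1.250000, DF = 0.869907, PV = 1.087384
  t = 3.5000: CF_t = 1.250000, DF = 0.849934, PV = 1.062417
  t = 4.0000: CF_t = 1.250000, DF = 0.830419, PV = 1.038024
  t = 4.5000: CF_t = 1.250000, DF = 0.811352, PV = 1.014190
  t = 5.0000: CF_t = 1.250000, DF = 0.792723, PV = 0.990904
  t = 5.5000: CF_t = 1.250000, DF = 0.774522, PV = 0.968152
  t = 6.0000: CF_t = 1.250000, DF = 0.756739, PV = 0.945923
  t = 6.5000: CF_t = 1.250000, DF = 0.739363, PV = 0.924204
  t = 7.0000: CF_t = 101.250000, DF = 0.722387, PV = 73.141721
Price P = sum_t PV_t = 87.005366
Convexity numerator sum_t t*(t + 1/m) * CF_t / (1+y/m)^(m*t + 2):
  t = 0.5000: term = 0.582930
  t = 1.0000: term = 1.708637
  t = 1.5000: term = 3.338813
  t = 2.0000: term = 5.436920
  t = 2.5000: term = 7.968129
  t = 3.0000: term = 10.899248
  t = 3.5000: term = 14.198662
  t = 4.0000: term = 17.836270
  t = 4.5000: term = 21.783427
  t = 5.0000: term = 26.012886
  t = 5.5000: term = 30.498743
  t = 6.0000: term = 35.216384
  t = 6.5000: term = 40.142434
  t = 7.0000: term = 3665.631326
Convexity = (1/P) * sum = 3881.254811 / 87.005366 = 44.609373

Answer: Convexity = 44.6094


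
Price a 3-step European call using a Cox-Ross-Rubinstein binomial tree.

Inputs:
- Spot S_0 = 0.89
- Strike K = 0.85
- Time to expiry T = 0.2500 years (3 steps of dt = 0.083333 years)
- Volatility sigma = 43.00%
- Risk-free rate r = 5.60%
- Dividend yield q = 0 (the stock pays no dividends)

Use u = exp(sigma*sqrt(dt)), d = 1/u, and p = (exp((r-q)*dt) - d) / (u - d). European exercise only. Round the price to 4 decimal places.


Answer: Price = V(0,0) = 0.1074

Derivation:
dt = T/N = 0.083333
u = exp(sigma*sqrt(dt)) = 1.132163; d = 1/u = 0.883265
p = (exp((r-q)*dt) - d) / (u - d) = 0.487800
Discount per step: exp(-r*dt) = 0.995344
Stock lattice S(k, i) with i counting down-moves:
  k=0: S(0,0) = 0.8900
  k=1: S(1,0) = 1.0076; S(1,1) = 0.7861
  k=2: S(2,0) = 1.1408; S(2,1) = 0.8900; S(2,2) = 0.6943
  k=3: S(3,0) = 1.2916; S(3,1) = 1.0076; S(3,2) = 0.7861; S(3,3) = 0.6133
Terminal payoffs V(N, i) = max(S_T - K, 0):
  V(3,0) = 0.441568; V(3,1) = 0.157625; V(3,2) = 0.000000; V(3,3) = 0.000000
Backward induction: V(k, i) = exp(-r*dt) * [p * V(k+1, i) + (1-p) * V(k+1, i+1)].
  V(2,0) = exp(-r*dt) * [p*0.441568 + (1-p)*0.157625] = 0.294754
  V(2,1) = exp(-r*dt) * [p*0.157625 + (1-p)*0.000000] = 0.076532
  V(2,2) = exp(-r*dt) * [p*0.000000 + (1-p)*0.000000] = 0.000000
  V(1,0) = exp(-r*dt) * [p*0.294754 + (1-p)*0.076532] = 0.182129
  V(1,1) = exp(-r*dt) * [p*0.076532 + (1-p)*0.000000] = 0.037158
  V(0,0) = exp(-r*dt) * [p*0.182129 + (1-p)*0.037158] = 0.107373


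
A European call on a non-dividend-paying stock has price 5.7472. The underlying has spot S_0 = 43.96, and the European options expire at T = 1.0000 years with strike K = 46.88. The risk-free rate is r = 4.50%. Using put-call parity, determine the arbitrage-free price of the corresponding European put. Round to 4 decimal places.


Put-call parity: C - P = S_0 * exp(-qT) - K * exp(-rT).
S_0 * exp(-qT) = 43.9600 * 1.00000000 = 43.96000000
K * exp(-rT) = 46.8800 * 0.95599748 = 44.81716195
P = C - S*exp(-qT) + K*exp(-rT)
P = 5.7472 - 43.96000000 + 44.81716195 = 6.6044

Answer: Put price = 6.6044


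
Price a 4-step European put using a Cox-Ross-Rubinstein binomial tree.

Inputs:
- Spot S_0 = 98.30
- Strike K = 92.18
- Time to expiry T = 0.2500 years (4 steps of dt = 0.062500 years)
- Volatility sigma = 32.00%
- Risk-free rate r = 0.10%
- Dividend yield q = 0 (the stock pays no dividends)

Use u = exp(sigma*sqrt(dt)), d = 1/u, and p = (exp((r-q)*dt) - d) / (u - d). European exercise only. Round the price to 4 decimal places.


dt = T/N = 0.062500
u = exp(sigma*sqrt(dt)) = 1.083287; d = 1/u = 0.923116
p = (exp((r-q)*dt) - d) / (u - d) = 0.480401
Discount per step: exp(-r*dt) = 0.999938
Stock lattice S(k, i) with i counting down-moves:
  k=0: S(0,0) = 98.3000
  k=1: S(1,0) = 106.4871; S(1,1) = 90.7423
  k=2: S(2,0) = 115.3561; S(2,1) = 98.3000; S(2,2) = 83.7657
  k=3: S(3,0) = 124.9638; S(3,1) = 106.4871; S(3,2) = 90.7423; S(3,3) = 77.3255
  k=4: S(4,0) = 135.3717; S(4,1) = 115.3561; S(4,2) = 98.3000; S(4,3) = 83.7657; S(4,4) = 71.3805
Terminal payoffs V(N, i) = max(K - S_T, 0):
  V(4,0) = 0.000000; V(4,1) = 0.000000; V(4,2) = 0.000000; V(4,3) = 8.414266; V(4,4) = 20.799550
Backward induction: V(k, i) = exp(-r*dt) * [p * V(k+1, i) + (1-p) * V(k+1, i+1)].
  V(3,0) = exp(-r*dt) * [p*0.000000 + (1-p)*0.000000] = 0.000000
  V(3,1) = exp(-r*dt) * [p*0.000000 + (1-p)*0.000000] = 0.000000
  V(3,2) = exp(-r*dt) * [p*0.000000 + (1-p)*8.414266] = 4.371772
  V(3,3) = exp(-r*dt) * [p*8.414266 + (1-p)*20.799550] = 14.848720
  V(2,0) = exp(-r*dt) * [p*0.000000 + (1-p)*0.000000] = 0.000000
  V(2,1) = exp(-r*dt) * [p*0.000000 + (1-p)*4.371772] = 2.271427
  V(2,2) = exp(-r*dt) * [p*4.371772 + (1-p)*14.848720] = 9.814971
  V(1,0) = exp(-r*dt) * [p*0.000000 + (1-p)*2.271427] = 1.180158
  V(1,1) = exp(-r*dt) * [p*2.271427 + (1-p)*9.814971] = 6.190659
  V(0,0) = exp(-r*dt) * [p*1.180158 + (1-p)*6.190659] = 3.783373

Answer: Price = V(0,0) = 3.7834


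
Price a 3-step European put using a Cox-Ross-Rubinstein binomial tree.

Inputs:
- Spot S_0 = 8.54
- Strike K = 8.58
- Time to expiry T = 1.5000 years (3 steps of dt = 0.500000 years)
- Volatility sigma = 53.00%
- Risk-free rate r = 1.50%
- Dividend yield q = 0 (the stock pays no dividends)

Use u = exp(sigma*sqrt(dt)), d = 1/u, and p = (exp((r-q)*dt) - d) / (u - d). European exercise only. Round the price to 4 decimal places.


Answer: Price = V(0,0) = 2.2497

Derivation:
dt = T/N = 0.500000
u = exp(sigma*sqrt(dt)) = 1.454652; d = 1/u = 0.687450
p = (exp((r-q)*dt) - d) / (u - d) = 0.417202
Discount per step: exp(-r*dt) = 0.992528
Stock lattice S(k, i) with i counting down-moves:
  k=0: S(0,0) = 8.5400
  k=1: S(1,0) = 12.4227; S(1,1) = 5.8708
  k=2: S(2,0) = 18.0707; S(2,1) = 8.5400; S(2,2) = 4.0359
  k=3: S(3,0) = 26.2866; S(3,1) = 12.4227; S(3,2) = 5.8708; S(3,3) = 2.7745
Terminal payoffs V(N, i) = max(K - S_T, 0):
  V(3,0) = 0.000000; V(3,1) = 0.000000; V(3,2) = 2.709179; V(3,3) = 5.805526
Backward induction: V(k, i) = exp(-r*dt) * [p * V(k+1, i) + (1-p) * V(k+1, i+1)].
  V(2,0) = exp(-r*dt) * [p*0.000000 + (1-p)*0.000000] = 0.000000
  V(2,1) = exp(-r*dt) * [p*0.000000 + (1-p)*2.709179] = 1.567106
  V(2,2) = exp(-r*dt) * [p*2.709179 + (1-p)*5.805526] = 4.479997
  V(1,0) = exp(-r*dt) * [p*0.000000 + (1-p)*1.567106] = 0.906482
  V(1,1) = exp(-r*dt) * [p*1.567106 + (1-p)*4.479997] = 3.240338
  V(0,0) = exp(-r*dt) * [p*0.906482 + (1-p)*3.240338] = 2.249712


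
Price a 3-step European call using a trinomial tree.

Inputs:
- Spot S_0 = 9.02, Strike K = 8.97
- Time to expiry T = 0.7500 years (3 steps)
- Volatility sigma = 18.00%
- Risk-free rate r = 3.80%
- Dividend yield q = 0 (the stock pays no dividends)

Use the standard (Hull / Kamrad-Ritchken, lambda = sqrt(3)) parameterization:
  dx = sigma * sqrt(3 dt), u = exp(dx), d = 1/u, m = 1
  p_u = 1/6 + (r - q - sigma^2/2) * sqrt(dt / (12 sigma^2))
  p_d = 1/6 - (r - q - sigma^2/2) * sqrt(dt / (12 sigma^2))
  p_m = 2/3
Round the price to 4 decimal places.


dt = T/N = 0.250000; dx = sigma*sqrt(3*dt) = 0.155885
u = exp(dx) = 1.168691; d = 1/u = 0.855658
p_u = 0.184148, p_m = 0.666667, p_d = 0.149186
Discount per step: exp(-r*dt) = 0.990545
Stock lattice S(k, j) with j the centered position index:
  k=0: S(0,+0) = 9.0200
  k=1: S(1,-1) = 7.7180; S(1,+0) = 9.0200; S(1,+1) = 10.5416
  k=2: S(2,-2) = 6.6040; S(2,-1) = 7.7180; S(2,+0) = 9.0200; S(2,+1) = 10.5416; S(2,+2) = 12.3199
  k=3: S(3,-3) = 5.6508; S(3,-2) = 6.6040; S(3,-1) = 7.7180; S(3,+0) = 9.0200; S(3,+1) = 10.5416; S(3,+2) = 12.3199; S(3,+3) = 14.3981
Terminal payoffs V(N, j) = max(S_T - K, 0):
  V(3,-3) = 0.000000; V(3,-2) = 0.000000; V(3,-1) = 0.000000; V(3,+0) = 0.050000; V(3,+1) = 1.571595; V(3,+2) = 3.349871; V(3,+3) = 5.428126
Backward induction: V(k, j) = exp(-r*dt) * [p_u * V(k+1, j+1) + p_m * V(k+1, j) + p_d * V(k+1, j-1)]
  V(2,-2) = exp(-r*dt) * [p_u*0.000000 + p_m*0.000000 + p_d*0.000000] = 0.000000
  V(2,-1) = exp(-r*dt) * [p_u*0.050000 + p_m*0.000000 + p_d*0.000000] = 0.009120
  V(2,+0) = exp(-r*dt) * [p_u*1.571595 + p_m*0.050000 + p_d*0.000000] = 0.319687
  V(2,+1) = exp(-r*dt) * [p_u*3.349871 + p_m*1.571595 + p_d*0.050000] = 1.656251
  V(2,+2) = exp(-r*dt) * [p_u*5.428126 + p_m*3.349871 + p_d*1.571595] = 3.434500
  V(1,-1) = exp(-r*dt) * [p_u*0.319687 + p_m*0.009120 + p_d*0.000000] = 0.064336
  V(1,+0) = exp(-r*dt) * [p_u*1.656251 + p_m*0.319687 + p_d*0.009120] = 0.514568
  V(1,+1) = exp(-r*dt) * [p_u*3.434500 + p_m*1.656251 + p_d*0.319687] = 1.767444
  V(0,+0) = exp(-r*dt) * [p_u*1.767444 + p_m*0.514568 + p_d*0.064336] = 0.671702

Answer: Price = V(0,0) = 0.6717


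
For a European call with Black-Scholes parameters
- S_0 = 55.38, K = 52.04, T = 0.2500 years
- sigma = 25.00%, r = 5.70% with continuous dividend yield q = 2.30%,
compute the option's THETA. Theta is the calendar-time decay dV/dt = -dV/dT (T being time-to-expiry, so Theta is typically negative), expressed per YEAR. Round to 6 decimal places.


Answer: Theta = -5.602839

Derivation:
d1 = 0.6281469128; d2 = 0.5031469128
phi(d1) = 0.3275145474; exp(-qT) = 0.9942664996; exp(-rT) = 0.9858510507
Theta = -S*exp(-qT)*phi(d1)*sigma/(2*sqrt(T)) - r*K*exp(-rT)*N(d2) + q*S*exp(-qT)*N(d1)
N(d1) = 0.7350461483; N(d2) = 0.6925695072; sqrt(T) = 0.5000000000
Term 1 = -55.3800 * 0.9942664996 * 0.3275145474 * 0.2500 / (2 * 0.5000000000) = -4.5084407015
Term 2 = -0.0570 * 52.0400 * 0.9858510507 * 0.6925695072 = -2.0252881120
Term 3 = 0.0230 * 55.3800 * 0.9942664996 * 0.7350461483 = 0.9308896471
Theta = -4.5084407015 + (-2.0252881120) + (0.9308896471) = -5.602839


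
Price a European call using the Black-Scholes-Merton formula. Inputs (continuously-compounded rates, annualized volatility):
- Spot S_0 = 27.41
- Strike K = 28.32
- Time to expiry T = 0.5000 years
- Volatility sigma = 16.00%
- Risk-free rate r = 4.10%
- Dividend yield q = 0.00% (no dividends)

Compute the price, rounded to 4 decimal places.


d1 = (ln(S/K) + (r - q + 0.5*sigma^2) * T) / (sigma * sqrt(T)) = -0.05091486
d2 = d1 - sigma * sqrt(T) = -0.16405194
exp(-rT) = 0.97970870; exp(-qT) = 1.00000000
C = S_0 * exp(-qT) * N(d1) - K * exp(-rT) * N(d2)
N(d1) = 0.47969668; N(d2) = 0.43484513
C = 27.4100 * 1.00000000 * 0.47969668 - 28.3200 * 0.97970870 * 0.43484513 = 1.0836

Answer: Price = 1.0836


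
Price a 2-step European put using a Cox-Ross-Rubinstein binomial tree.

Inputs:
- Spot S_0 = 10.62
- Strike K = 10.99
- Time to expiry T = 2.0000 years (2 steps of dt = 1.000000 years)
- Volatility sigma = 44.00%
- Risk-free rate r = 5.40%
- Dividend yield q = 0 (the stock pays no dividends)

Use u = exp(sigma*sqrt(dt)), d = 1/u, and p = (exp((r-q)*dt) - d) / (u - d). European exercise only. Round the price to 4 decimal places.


dt = T/N = 1.000000
u = exp(sigma*sqrt(dt)) = 1.552707; d = 1/u = 0.644036
p = (exp((r-q)*dt) - d) / (u - d) = 0.452802
Discount per step: exp(-r*dt) = 0.947432
Stock lattice S(k, i) with i counting down-moves:
  k=0: S(0,0) = 10.6200
  k=1: S(1,0) = 16.4898; S(1,1) = 6.8397
  k=2: S(2,0) = 25.6038; S(2,1) = 10.6200; S(2,2) = 4.4050
Terminal payoffs V(N, i) = max(K - S_T, 0):
  V(2,0) = 0.000000; V(2,1) = 0.370000; V(2,2) = 6.585005
Backward induction: V(k, i) = exp(-r*dt) * [p * V(k+1, i) + (1-p) * V(k+1, i+1)].
  V(1,0) = exp(-r*dt) * [p*0.000000 + (1-p)*0.370000] = 0.191820
  V(1,1) = exp(-r*dt) * [p*0.370000 + (1-p)*6.585005] = 3.572612
  V(0,0) = exp(-r*dt) * [p*0.191820 + (1-p)*3.572612] = 1.934450

Answer: Price = V(0,0) = 1.9344


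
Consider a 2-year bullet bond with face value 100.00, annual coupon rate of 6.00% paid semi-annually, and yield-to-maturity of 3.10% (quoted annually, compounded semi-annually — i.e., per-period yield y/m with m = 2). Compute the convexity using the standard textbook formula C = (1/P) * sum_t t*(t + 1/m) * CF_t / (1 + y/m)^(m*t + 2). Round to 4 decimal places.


Coupon per period c = face * coupon_rate / m = 3.000000
Periods per year m = 2; per-period yield y/m = 0.015500
Number of cashflows N = 4
Cashflows (t years, CF_t, discount factor 1/(1+y/m)^(m*t), PV):
  t = 0.5000: CF_t = 3.000000, DF = 0.984737, PV = 2.954210
  t = 1.0000: CF_t = 3.000000, DF = 0.969706, PV = 2.909118
  t = 1.5000: CF_t = 3.000000, DF = 0.954905, PV = 2.864715
  t = 2.0000: CF_t = 103.000000, DF = 0.940330, PV = 96.853989
Price P = sum_t PV_t = 105.582033
Convexity numerator sum_t t*(t + 1/m) * CF_t / (1+y/m)^(m*t + 2):
  t = 0.5000: term = 1.432358
  t = 1.0000: term = 4.231485
  t = 1.5000: term = 8.333796
  t = 2.0000: term = 469.599540
Convexity = (1/P) * sum = 483.597178 / 105.582033 = 4.580298

Answer: Convexity = 4.5803


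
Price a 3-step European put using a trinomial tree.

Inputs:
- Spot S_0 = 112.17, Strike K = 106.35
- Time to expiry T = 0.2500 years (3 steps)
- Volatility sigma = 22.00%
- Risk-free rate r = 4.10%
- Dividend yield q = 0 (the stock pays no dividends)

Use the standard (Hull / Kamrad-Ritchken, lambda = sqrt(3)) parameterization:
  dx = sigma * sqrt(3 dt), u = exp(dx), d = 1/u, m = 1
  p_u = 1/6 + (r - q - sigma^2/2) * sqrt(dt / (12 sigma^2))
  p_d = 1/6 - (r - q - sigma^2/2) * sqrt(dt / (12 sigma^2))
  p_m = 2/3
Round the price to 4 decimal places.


Answer: Price = V(0,0) = 2.2537

Derivation:
dt = T/N = 0.083333; dx = sigma*sqrt(3*dt) = 0.110000
u = exp(dx) = 1.116278; d = 1/u = 0.895834
p_u = 0.173030, p_m = 0.666667, p_d = 0.160303
Discount per step: exp(-r*dt) = 0.996589
Stock lattice S(k, j) with j the centered position index:
  k=0: S(0,+0) = 112.1700
  k=1: S(1,-1) = 100.4857; S(1,+0) = 112.1700; S(1,+1) = 125.2129
  k=2: S(2,-2) = 90.0185; S(2,-1) = 100.4857; S(2,+0) = 112.1700; S(2,+1) = 125.2129; S(2,+2) = 139.7724
  k=3: S(3,-3) = 80.6417; S(3,-2) = 90.0185; S(3,-1) = 100.4857; S(3,+0) = 112.1700; S(3,+1) = 125.2129; S(3,+2) = 139.7724; S(3,+3) = 156.0249
Terminal payoffs V(N, j) = max(K - S_T, 0):
  V(3,-3) = 25.708325; V(3,-2) = 16.331466; V(3,-1) = 5.864285; V(3,+0) = 0.000000; V(3,+1) = 0.000000; V(3,+2) = 0.000000; V(3,+3) = 0.000000
Backward induction: V(k, j) = exp(-r*dt) * [p_u * V(k+1, j+1) + p_m * V(k+1, j) + p_d * V(k+1, j-1)]
  V(2,-2) = exp(-r*dt) * [p_u*5.864285 + p_m*16.331466 + p_d*25.708325] = 15.968812
  V(2,-1) = exp(-r*dt) * [p_u*0.000000 + p_m*5.864285 + p_d*16.331466] = 6.505243
  V(2,+0) = exp(-r*dt) * [p_u*0.000000 + p_m*0.000000 + p_d*5.864285] = 0.936856
  V(2,+1) = exp(-r*dt) * [p_u*0.000000 + p_m*0.000000 + p_d*0.000000] = 0.000000
  V(2,+2) = exp(-r*dt) * [p_u*0.000000 + p_m*0.000000 + p_d*0.000000] = 0.000000
  V(1,-1) = exp(-r*dt) * [p_u*0.936856 + p_m*6.505243 + p_d*15.968812] = 7.034706
  V(1,+0) = exp(-r*dt) * [p_u*0.000000 + p_m*0.936856 + p_d*6.505243] = 1.661694
  V(1,+1) = exp(-r*dt) * [p_u*0.000000 + p_m*0.000000 + p_d*0.936856] = 0.149669
  V(0,+0) = exp(-r*dt) * [p_u*0.149669 + p_m*1.661694 + p_d*7.034706] = 2.253665


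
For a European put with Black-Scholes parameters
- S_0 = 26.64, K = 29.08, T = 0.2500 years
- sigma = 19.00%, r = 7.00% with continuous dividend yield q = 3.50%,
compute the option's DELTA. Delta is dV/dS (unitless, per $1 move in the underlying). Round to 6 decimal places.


d1 = -0.7828874420; d2 = -0.8778874420
phi(d1) = 0.2936417164; exp(-qT) = 0.9912881698; exp(-rT) = 0.9826522357
N(-d1) = 0.7831533937
Delta = -exp(-qT) * N(-d1) = -0.9912881698 * 0.7831533937 = -0.776331

Answer: Delta = -0.776331


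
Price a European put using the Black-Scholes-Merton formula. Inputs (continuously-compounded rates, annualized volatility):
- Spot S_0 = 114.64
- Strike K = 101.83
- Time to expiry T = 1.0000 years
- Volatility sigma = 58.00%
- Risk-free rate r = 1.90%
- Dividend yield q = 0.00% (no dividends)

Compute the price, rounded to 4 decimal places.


d1 = (ln(S/K) + (r - q + 0.5*sigma^2) * T) / (sigma * sqrt(T)) = 0.52705522
d2 = d1 - sigma * sqrt(T) = -0.05294478
exp(-rT) = 0.98117936; exp(-qT) = 1.00000000
P = K * exp(-rT) * N(-d2) - S_0 * exp(-qT) * N(-d1)
N(-d1) = 0.29907762; N(-d2) = 0.52111205
P = 101.8300 * 0.98117936 * 0.52111205 - 114.6400 * 1.00000000 * 0.29907762 = 17.7799

Answer: Price = 17.7799


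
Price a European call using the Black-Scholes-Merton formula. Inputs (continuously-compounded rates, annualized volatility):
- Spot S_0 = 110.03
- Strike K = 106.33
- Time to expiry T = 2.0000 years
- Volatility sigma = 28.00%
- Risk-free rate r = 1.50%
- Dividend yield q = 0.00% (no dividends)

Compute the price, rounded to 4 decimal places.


d1 = (ln(S/K) + (r - q + 0.5*sigma^2) * T) / (sigma * sqrt(T)) = 0.36013350
d2 = d1 - sigma * sqrt(T) = -0.03584630
exp(-rT) = 0.97044553; exp(-qT) = 1.00000000
C = S_0 * exp(-qT) * N(d1) - K * exp(-rT) * N(d2)
N(d1) = 0.64062635; N(d2) = 0.48570246
C = 110.0300 * 1.00000000 * 0.64062635 - 106.3300 * 0.97044553 * 0.48570246 = 20.3697

Answer: Price = 20.3697


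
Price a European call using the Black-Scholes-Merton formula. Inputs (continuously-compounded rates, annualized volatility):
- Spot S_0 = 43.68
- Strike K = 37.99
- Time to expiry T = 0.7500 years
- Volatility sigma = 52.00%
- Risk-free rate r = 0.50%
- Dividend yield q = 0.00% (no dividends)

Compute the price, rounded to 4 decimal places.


d1 = (ln(S/K) + (r - q + 0.5*sigma^2) * T) / (sigma * sqrt(T)) = 0.54341399
d2 = d1 - sigma * sqrt(T) = 0.09308078
exp(-rT) = 0.99625702; exp(-qT) = 1.00000000
C = S_0 * exp(-qT) * N(d1) - K * exp(-rT) * N(d2)
N(d1) = 0.70657760; N(d2) = 0.53708030
C = 43.6800 * 1.00000000 * 0.70657760 - 37.9900 * 0.99625702 * 0.53708030 = 10.5360

Answer: Price = 10.5360


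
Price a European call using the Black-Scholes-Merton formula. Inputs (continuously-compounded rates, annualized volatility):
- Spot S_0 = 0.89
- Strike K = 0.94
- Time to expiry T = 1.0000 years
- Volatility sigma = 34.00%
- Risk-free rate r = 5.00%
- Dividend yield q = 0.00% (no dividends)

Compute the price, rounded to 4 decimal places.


Answer: Price = 0.1184

Derivation:
d1 = (ln(S/K) + (r - q + 0.5*sigma^2) * T) / (sigma * sqrt(T)) = 0.15629879
d2 = d1 - sigma * sqrt(T) = -0.18370121
exp(-rT) = 0.95122942; exp(-qT) = 1.00000000
C = S_0 * exp(-qT) * N(d1) - K * exp(-rT) * N(d2)
N(d1) = 0.56210124; N(d2) = 0.42712393
C = 0.8900 * 1.00000000 * 0.56210124 - 0.9400 * 0.95122942 * 0.42712393 = 0.1184


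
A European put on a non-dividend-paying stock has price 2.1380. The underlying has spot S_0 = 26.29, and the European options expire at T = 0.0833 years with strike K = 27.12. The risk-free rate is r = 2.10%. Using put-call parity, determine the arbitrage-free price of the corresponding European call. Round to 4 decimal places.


Answer: Call price = 1.3554

Derivation:
Put-call parity: C - P = S_0 * exp(-qT) - K * exp(-rT).
S_0 * exp(-qT) = 26.2900 * 1.00000000 = 26.29000000
K * exp(-rT) = 27.1200 * 0.99825223 = 27.07260045
C = P + S*exp(-qT) - K*exp(-rT)
C = 2.1380 + 26.29000000 - 27.07260045 = 1.3554


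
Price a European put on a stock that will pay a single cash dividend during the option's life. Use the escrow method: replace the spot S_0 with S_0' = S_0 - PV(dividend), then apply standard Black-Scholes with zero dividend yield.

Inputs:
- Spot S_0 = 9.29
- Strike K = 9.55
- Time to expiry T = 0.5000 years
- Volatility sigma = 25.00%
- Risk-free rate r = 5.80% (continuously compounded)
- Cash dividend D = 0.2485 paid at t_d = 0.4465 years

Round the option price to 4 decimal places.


Answer: Price = 0.7663

Derivation:
PV(D) = D * exp(-r * t_d) = 0.2485 * 0.97443545 = 0.24214721
S_0' = S_0 - PV(D) = 9.2900 - 0.24214721 = 9.04785279
d1 = (ln(S_0'/K) + (r + sigma^2/2)*T) / (sigma*sqrt(T)) = -0.05311043
d2 = d1 - sigma*sqrt(T) = -0.22988712
exp(-rT) = 0.97141646
N(-d1) = 0.52117804; N(-d2) = 0.59091026
P = K * exp(-rT) * N(-d2) - S_0' * N(-d1) = 9.5500 * 0.97141646 * 0.59091026 - 9.04785279 * 0.52117804 = 0.7663


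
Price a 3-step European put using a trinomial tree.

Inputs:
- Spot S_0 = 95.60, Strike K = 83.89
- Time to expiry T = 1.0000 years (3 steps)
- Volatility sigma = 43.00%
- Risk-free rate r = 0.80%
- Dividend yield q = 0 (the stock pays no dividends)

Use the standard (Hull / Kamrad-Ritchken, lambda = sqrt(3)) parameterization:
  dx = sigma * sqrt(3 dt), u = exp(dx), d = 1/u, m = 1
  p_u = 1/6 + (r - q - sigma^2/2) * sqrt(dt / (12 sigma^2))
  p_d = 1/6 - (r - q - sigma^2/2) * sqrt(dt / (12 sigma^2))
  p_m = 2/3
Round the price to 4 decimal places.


Answer: Price = V(0,0) = 9.9469

Derivation:
dt = T/N = 0.333333; dx = sigma*sqrt(3*dt) = 0.430000
u = exp(dx) = 1.537258; d = 1/u = 0.650509
p_u = 0.133934, p_m = 0.666667, p_d = 0.199399
Discount per step: exp(-r*dt) = 0.997337
Stock lattice S(k, j) with j the centered position index:
  k=0: S(0,+0) = 95.6000
  k=1: S(1,-1) = 62.1887; S(1,+0) = 95.6000; S(1,+1) = 146.9618
  k=2: S(2,-2) = 40.4543; S(2,-1) = 62.1887; S(2,+0) = 95.6000; S(2,+1) = 146.9618; S(2,+2) = 225.9182
  k=3: S(3,-3) = 26.3159; S(3,-2) = 40.4543; S(3,-1) = 62.1887; S(3,+0) = 95.6000; S(3,+1) = 146.9618; S(3,+2) = 225.9182; S(3,+3) = 347.2944
Terminal payoffs V(N, j) = max(K - S_T, 0):
  V(3,-3) = 57.574113; V(3,-2) = 43.435705; V(3,-1) = 21.701331; V(3,+0) = 0.000000; V(3,+1) = 0.000000; V(3,+2) = 0.000000; V(3,+3) = 0.000000
Backward induction: V(k, j) = exp(-r*dt) * [p_u * V(k+1, j+1) + p_m * V(k+1, j) + p_d * V(k+1, j-1)]
  V(2,-2) = exp(-r*dt) * [p_u*21.701331 + p_m*43.435705 + p_d*57.574113] = 43.228489
  V(2,-1) = exp(-r*dt) * [p_u*0.000000 + p_m*21.701331 + p_d*43.435705] = 23.067005
  V(2,+0) = exp(-r*dt) * [p_u*0.000000 + p_m*0.000000 + p_d*21.701331] = 4.315705
  V(2,+1) = exp(-r*dt) * [p_u*0.000000 + p_m*0.000000 + p_d*0.000000] = 0.000000
  V(2,+2) = exp(-r*dt) * [p_u*0.000000 + p_m*0.000000 + p_d*0.000000] = 0.000000
  V(1,-1) = exp(-r*dt) * [p_u*4.315705 + p_m*23.067005 + p_d*43.228489] = 24.510303
  V(1,+0) = exp(-r*dt) * [p_u*0.000000 + p_m*4.315705 + p_d*23.067005] = 7.456768
  V(1,+1) = exp(-r*dt) * [p_u*0.000000 + p_m*0.000000 + p_d*4.315705] = 0.858256
  V(0,+0) = exp(-r*dt) * [p_u*0.858256 + p_m*7.456768 + p_d*24.510303] = 9.946903


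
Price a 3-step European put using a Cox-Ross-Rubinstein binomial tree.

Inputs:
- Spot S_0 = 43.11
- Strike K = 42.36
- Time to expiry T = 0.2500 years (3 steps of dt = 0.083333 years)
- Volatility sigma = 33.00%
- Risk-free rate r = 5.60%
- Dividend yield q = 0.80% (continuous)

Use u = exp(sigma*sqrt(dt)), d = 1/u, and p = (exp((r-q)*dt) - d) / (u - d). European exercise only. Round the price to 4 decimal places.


dt = T/N = 0.083333
u = exp(sigma*sqrt(dt)) = 1.099948; d = 1/u = 0.909134
p = (exp((r-q)*dt) - d) / (u - d) = 0.497207
Discount per step: exp(-r*dt) = 0.995344
Stock lattice S(k, i) with i counting down-moves:
  k=0: S(0,0) = 43.1100
  k=1: S(1,0) = 47.4188; S(1,1) = 39.1928
  k=2: S(2,0) = 52.1582; S(2,1) = 43.1100; S(2,2) = 35.6315
  k=3: S(3,0) = 57.3713; S(3,1) = 47.4188; S(3,2) = 39.1928; S(3,3) = 32.3938
Terminal payoffs V(N, i) = max(K - S_T, 0):
  V(3,0) = 0.000000; V(3,1) = 0.000000; V(3,2) = 3.167234; V(3,3) = 9.966214
Backward induction: V(k, i) = exp(-r*dt) * [p * V(k+1, i) + (1-p) * V(k+1, i+1)].
  V(2,0) = exp(-r*dt) * [p*0.000000 + (1-p)*0.000000] = 0.000000
  V(2,1) = exp(-r*dt) * [p*0.000000 + (1-p)*3.167234] = 1.585048
  V(2,2) = exp(-r*dt) * [p*3.167234 + (1-p)*9.966214] = 6.555051
  V(1,0) = exp(-r*dt) * [p*0.000000 + (1-p)*1.585048] = 0.793241
  V(1,1) = exp(-r*dt) * [p*1.585048 + (1-p)*6.555051] = 4.064916
  V(0,0) = exp(-r*dt) * [p*0.793241 + (1-p)*4.064916] = 2.426864

Answer: Price = V(0,0) = 2.4269


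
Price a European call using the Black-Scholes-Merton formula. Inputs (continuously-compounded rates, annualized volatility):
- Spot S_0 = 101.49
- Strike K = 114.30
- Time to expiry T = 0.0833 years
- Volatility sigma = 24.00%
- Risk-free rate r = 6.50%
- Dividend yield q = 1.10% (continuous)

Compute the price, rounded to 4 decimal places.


d1 = (ln(S/K) + (r - q + 0.5*sigma^2) * T) / (sigma * sqrt(T)) = -1.61645749
d2 = d1 - sigma * sqrt(T) = -1.68572566
exp(-rT) = 0.99460013; exp(-qT) = 0.99908412
C = S_0 * exp(-qT) * N(d1) - K * exp(-rT) * N(d2)
N(d1) = 0.05299772; N(d2) = 0.04592433
C = 101.4900 * 0.99908412 * 0.05299772 - 114.3000 * 0.99460013 * 0.04592433 = 0.1530

Answer: Price = 0.1530


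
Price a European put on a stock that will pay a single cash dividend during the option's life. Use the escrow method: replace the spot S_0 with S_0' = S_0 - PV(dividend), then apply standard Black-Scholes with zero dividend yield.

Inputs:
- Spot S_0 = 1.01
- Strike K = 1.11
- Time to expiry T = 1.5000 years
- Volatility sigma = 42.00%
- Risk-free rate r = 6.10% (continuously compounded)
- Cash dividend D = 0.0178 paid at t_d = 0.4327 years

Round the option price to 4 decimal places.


Answer: Price = 0.2138

Derivation:
PV(D) = D * exp(-r * t_d) = 0.0178 * 0.97395060 = 0.01733632
S_0' = S_0 - PV(D) = 1.0100 - 0.01733632 = 0.99266368
d1 = (ln(S_0'/K) + (r + sigma^2/2)*T) / (sigma*sqrt(T)) = 0.21788138
d2 = d1 - sigma*sqrt(T) = -0.29651147
exp(-rT) = 0.91256132
N(-d1) = 0.41376077; N(-d2) = 0.61658025
P = K * exp(-rT) * N(-d2) - S_0' * N(-d1) = 1.1100 * 0.91256132 * 0.61658025 - 0.99266368 * 0.41376077 = 0.2138


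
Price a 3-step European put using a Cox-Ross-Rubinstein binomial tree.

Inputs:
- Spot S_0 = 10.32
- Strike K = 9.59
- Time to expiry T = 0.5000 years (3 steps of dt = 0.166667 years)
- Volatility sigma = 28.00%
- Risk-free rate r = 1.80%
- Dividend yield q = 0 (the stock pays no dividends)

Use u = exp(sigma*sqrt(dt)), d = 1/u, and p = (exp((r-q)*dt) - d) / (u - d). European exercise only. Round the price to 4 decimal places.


Answer: Price = V(0,0) = 0.4548

Derivation:
dt = T/N = 0.166667
u = exp(sigma*sqrt(dt)) = 1.121099; d = 1/u = 0.891982
p = (exp((r-q)*dt) - d) / (u - d) = 0.484567
Discount per step: exp(-r*dt) = 0.997004
Stock lattice S(k, i) with i counting down-moves:
  k=0: S(0,0) = 10.3200
  k=1: S(1,0) = 11.5697; S(1,1) = 9.2053
  k=2: S(2,0) = 12.9708; S(2,1) = 10.3200; S(2,2) = 8.2109
  k=3: S(3,0) = 14.5416; S(3,1) = 11.5697; S(3,2) = 9.2053; S(3,3) = 7.3240
Terminal payoffs V(N, i) = max(K - S_T, 0):
  V(3,0) = 0.000000; V(3,1) = 0.000000; V(3,2) = 0.384748; V(3,3) = 2.266010
Backward induction: V(k, i) = exp(-r*dt) * [p * V(k+1, i) + (1-p) * V(k+1, i+1)].
  V(2,0) = exp(-r*dt) * [p*0.000000 + (1-p)*0.000000] = 0.000000
  V(2,1) = exp(-r*dt) * [p*0.000000 + (1-p)*0.384748] = 0.197718
  V(2,2) = exp(-r*dt) * [p*0.384748 + (1-p)*2.266010] = 1.350355
  V(1,0) = exp(-r*dt) * [p*0.000000 + (1-p)*0.197718] = 0.101605
  V(1,1) = exp(-r*dt) * [p*0.197718 + (1-p)*1.350355] = 0.789453
  V(0,0) = exp(-r*dt) * [p*0.101605 + (1-p)*0.789453] = 0.454778


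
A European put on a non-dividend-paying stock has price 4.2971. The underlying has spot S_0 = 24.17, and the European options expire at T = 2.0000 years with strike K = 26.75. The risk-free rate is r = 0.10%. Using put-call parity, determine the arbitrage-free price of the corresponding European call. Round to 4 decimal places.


Put-call parity: C - P = S_0 * exp(-qT) - K * exp(-rT).
S_0 * exp(-qT) = 24.1700 * 1.00000000 = 24.17000000
K * exp(-rT) = 26.7500 * 0.99800200 = 26.69655346
C = P + S*exp(-qT) - K*exp(-rT)
C = 4.2971 + 24.17000000 - 26.69655346 = 1.7705

Answer: Call price = 1.7705


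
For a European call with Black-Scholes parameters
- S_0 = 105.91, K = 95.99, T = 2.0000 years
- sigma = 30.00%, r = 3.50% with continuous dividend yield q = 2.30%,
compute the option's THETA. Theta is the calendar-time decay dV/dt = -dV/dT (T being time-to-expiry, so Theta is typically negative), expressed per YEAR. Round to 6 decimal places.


d1 = 0.5005035145; d2 = 0.0762394458
phi(d1) = 0.3519766583; exp(-qT) = 0.9550419622; exp(-rT) = 0.9323938199
Theta = -S*exp(-qT)*phi(d1)*sigma/(2*sqrt(T)) - r*K*exp(-rT)*N(d2) + q*S*exp(-qT)*N(d1)
N(d1) = 0.6916397090; N(d2) = 0.5303856996; sqrt(T) = 1.4142135624
Term 1 = -105.9100 * 0.9550419622 * 0.3519766583 * 0.3000 / (2 * 1.4142135624) = -3.7761526901
Term 2 = -0.0350 * 95.9900 * 0.9323938199 * 0.5303856996 = -1.6614421659
Term 3 = 0.0230 * 105.9100 * 0.9550419622 * 0.6916397090 = 1.6090412474
Theta = -3.7761526901 + (-1.6614421659) + (1.6090412474) = -3.828554

Answer: Theta = -3.828554


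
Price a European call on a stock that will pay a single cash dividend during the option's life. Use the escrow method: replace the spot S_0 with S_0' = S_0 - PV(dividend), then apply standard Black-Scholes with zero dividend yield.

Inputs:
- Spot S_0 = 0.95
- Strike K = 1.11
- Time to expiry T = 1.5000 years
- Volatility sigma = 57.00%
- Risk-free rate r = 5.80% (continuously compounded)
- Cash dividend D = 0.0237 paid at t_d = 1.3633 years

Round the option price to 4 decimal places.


Answer: Price = 0.2230

Derivation:
PV(D) = D * exp(-r * t_d) = 0.0237 * 0.92397395 = 0.02189818
S_0' = S_0 - PV(D) = 0.9500 - 0.02189818 = 0.92810182
d1 = (ln(S_0'/K) + (r + sigma^2/2)*T) / (sigma*sqrt(T)) = 0.21730433
d2 = d1 - sigma*sqrt(T) = -0.48080024
exp(-rT) = 0.91667710
N(d1) = 0.58601441; N(d2) = 0.31532924
C = S_0' * N(d1) - K * exp(-rT) * N(d2) = 0.92810182 * 0.58601441 - 1.1100 * 0.91667710 * 0.31532924 = 0.2230


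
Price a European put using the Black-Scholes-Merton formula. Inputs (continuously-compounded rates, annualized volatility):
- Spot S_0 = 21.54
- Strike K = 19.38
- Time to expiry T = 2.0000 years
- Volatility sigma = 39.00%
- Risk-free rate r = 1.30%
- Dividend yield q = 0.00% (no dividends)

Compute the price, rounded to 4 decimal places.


d1 = (ln(S/K) + (r - q + 0.5*sigma^2) * T) / (sigma * sqrt(T)) = 0.51450189
d2 = d1 - sigma * sqrt(T) = -0.03704140
exp(-rT) = 0.97433509; exp(-qT) = 1.00000000
P = K * exp(-rT) * N(-d2) - S_0 * exp(-qT) * N(-d1)
N(-d1) = 0.30345057; N(-d2) = 0.51477400
P = 19.3800 * 0.97433509 * 0.51477400 - 21.5400 * 1.00000000 * 0.30345057 = 3.1840

Answer: Price = 3.1840


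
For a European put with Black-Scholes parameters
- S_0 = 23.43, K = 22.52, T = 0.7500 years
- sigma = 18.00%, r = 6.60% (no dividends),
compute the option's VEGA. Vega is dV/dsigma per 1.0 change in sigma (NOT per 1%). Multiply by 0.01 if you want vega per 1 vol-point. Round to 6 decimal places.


d1 = 0.6496053298; d2 = 0.4937207571
phi(d1) = 0.3230551991; exp(-qT) = 1.0000000000; exp(-rT) = 0.9517051581
Vega = S * exp(-qT) * phi(d1) * sqrt(T) = 23.4300 * 1.0000000000 * 0.3230551991 * 0.8660254038 = 6.555105

Answer: Vega = 6.555105
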